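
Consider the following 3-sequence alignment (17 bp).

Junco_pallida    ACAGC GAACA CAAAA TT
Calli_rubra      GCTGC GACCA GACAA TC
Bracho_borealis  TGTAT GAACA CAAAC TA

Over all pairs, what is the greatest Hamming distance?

9

Pairwise Hamming distances:
  Junco_pallida vs Calli_rubra: 6
  Junco_pallida vs Bracho_borealis: 7
  Calli_rubra vs Bracho_borealis: 9
The largest is 9, between Calli_rubra and Bracho_borealis.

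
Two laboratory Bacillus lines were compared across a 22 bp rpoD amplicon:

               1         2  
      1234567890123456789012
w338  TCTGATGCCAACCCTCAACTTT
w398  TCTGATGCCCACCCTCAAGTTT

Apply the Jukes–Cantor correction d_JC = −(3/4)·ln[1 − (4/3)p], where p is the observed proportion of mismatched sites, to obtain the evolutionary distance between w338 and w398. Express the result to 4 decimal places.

Differing sites — 10:A/C; 19:C/G.
p = 2/22 = 0.090909.
d = −0.75 · ln(1 − (4/3)·0.090909) = −0.75 · ln(0.878788) = −0.75 · (-0.129212) = 0.0969.

0.0969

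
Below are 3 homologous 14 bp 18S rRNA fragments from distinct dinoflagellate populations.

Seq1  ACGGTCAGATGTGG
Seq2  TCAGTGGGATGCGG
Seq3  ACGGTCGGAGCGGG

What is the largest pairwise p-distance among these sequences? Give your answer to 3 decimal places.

0.429

Pairwise Hamming distances:
  Seq1 vs Seq2: 5
  Seq1 vs Seq3: 4
  Seq2 vs Seq3: 6
The largest is 6 mismatches, between Seq2 and Seq3; p = 6/14 = 0.429.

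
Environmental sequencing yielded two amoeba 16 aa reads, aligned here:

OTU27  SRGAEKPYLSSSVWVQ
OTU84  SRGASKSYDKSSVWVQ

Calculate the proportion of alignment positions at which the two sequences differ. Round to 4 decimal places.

Mismatches occur at site 5 (E↔S), site 7 (P↔S), site 9 (L↔D), site 10 (S↔K).
There are 4 differences over 16 sites, so p = 4/16 = 0.2500.

0.2500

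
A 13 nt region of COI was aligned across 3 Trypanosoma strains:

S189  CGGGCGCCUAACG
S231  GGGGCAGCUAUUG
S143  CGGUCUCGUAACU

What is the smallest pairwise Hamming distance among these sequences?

4

Pairwise Hamming distances:
  S189 vs S231: 5
  S189 vs S143: 4
  S231 vs S143: 8
The smallest is 4, between S189 and S143.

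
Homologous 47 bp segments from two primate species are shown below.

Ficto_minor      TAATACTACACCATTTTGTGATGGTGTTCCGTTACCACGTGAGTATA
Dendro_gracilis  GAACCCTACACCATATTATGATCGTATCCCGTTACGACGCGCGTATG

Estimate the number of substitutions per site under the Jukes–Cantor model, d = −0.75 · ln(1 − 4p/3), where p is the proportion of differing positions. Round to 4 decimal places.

0.3121

Mismatches occur at site 1 (T/G), site 4 (T/C), site 5 (A/C), site 15 (T/A), site 18 (G/A), site 23 (G/C), site 26 (G/A), site 28 (T/C), site 36 (C/G), site 40 (T/C), site 42 (A/C), site 47 (A/G).
p = 12/47 = 0.255319.
d = −0.75 · ln(1 − (4/3)·0.255319) = −0.75 · ln(0.659575) = −0.75 · (-0.416160) = 0.3121.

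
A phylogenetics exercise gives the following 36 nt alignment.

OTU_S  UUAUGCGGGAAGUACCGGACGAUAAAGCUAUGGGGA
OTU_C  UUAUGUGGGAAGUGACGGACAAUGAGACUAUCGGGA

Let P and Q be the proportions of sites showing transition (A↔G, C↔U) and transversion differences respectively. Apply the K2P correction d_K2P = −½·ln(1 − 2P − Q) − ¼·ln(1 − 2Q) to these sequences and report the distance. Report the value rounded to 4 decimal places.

0.2757

Differing sites — 6:C/U (Ti); 14:A/G (Ti); 15:C/A (Tv); 21:G/A (Ti); 24:A/G (Ti); 26:A/G (Ti); 27:G/A (Ti); 32:G/C (Tv).
Of the 8 differences, 6 transitions and 2 transversions over 36 sites: P = 6/36 = 0.166667, Q = 2/36 = 0.055556.
d = −0.5·ln(0.611110) − 0.25·ln(0.888888) = −0.5·(-0.492478) − 0.25·(-0.117784) = 0.2757.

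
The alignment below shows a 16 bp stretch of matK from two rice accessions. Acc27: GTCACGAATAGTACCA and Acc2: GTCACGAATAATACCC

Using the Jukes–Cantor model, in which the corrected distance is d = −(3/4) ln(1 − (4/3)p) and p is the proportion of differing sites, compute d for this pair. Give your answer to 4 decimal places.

Differing sites — 11:G/A; 16:A/C.
p = 2/16 = 0.125000.
d = −0.75 · ln(1 − (4/3)·0.125000) = −0.75 · ln(0.833333) = −0.75 · (-0.182322) = 0.1367.

0.1367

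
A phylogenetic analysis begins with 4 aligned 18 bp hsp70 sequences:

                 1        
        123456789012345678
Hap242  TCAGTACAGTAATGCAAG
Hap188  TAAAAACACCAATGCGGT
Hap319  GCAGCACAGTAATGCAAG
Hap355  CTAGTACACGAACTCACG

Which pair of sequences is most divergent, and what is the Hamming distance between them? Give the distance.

Pairwise Hamming distances:
  Hap242 vs Hap188: 8
  Hap242 vs Hap319: 2
  Hap242 vs Hap355: 7
  Hap188 vs Hap319: 9
  Hap188 vs Hap355: 10
  Hap319 vs Hap355: 8
The largest is 10, between Hap188 and Hap355.

10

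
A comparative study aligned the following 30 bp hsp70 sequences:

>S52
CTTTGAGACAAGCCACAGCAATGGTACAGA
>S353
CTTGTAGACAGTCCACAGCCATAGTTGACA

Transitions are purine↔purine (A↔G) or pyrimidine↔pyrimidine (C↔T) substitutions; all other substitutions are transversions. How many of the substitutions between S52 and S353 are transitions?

Differing sites — 4:T/G (Tv); 5:G/T (Tv); 11:A/G (Ti); 12:G/T (Tv); 20:A/C (Tv); 23:G/A (Ti); 26:A/T (Tv); 27:C/G (Tv); 29:G/C (Tv).
Of the 9 differences, 2 transitions and 7 transversions, so the answer is 2.

2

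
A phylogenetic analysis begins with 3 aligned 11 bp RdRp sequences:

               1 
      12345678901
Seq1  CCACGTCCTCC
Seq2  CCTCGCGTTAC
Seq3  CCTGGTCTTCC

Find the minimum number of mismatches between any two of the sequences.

Pairwise Hamming distances:
  Seq1 vs Seq2: 5
  Seq1 vs Seq3: 3
  Seq2 vs Seq3: 4
The smallest is 3, between Seq1 and Seq3.

3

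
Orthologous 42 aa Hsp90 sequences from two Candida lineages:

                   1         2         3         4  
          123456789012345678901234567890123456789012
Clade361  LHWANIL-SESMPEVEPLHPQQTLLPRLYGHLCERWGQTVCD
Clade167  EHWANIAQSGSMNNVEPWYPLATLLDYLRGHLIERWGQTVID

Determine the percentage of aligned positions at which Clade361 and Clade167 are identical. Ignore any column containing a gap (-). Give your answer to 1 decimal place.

Excluding the 1 gap column leaves 41 comparable sites.
Mismatches occur at site 1 (L/E), site 7 (L/A), site 10 (E/G), site 13 (P/N), site 14 (E/N), site 18 (L/W), site 19 (H/Y), site 21 (Q/L), site 22 (Q/A), site 26 (P/D), site 27 (R/Y), site 29 (Y/R), site 33 (C/I), site 41 (C/I).
27 of the 41 comparable sites match, so the percent identity is 27/41 × 100 = 65.9%.

65.9%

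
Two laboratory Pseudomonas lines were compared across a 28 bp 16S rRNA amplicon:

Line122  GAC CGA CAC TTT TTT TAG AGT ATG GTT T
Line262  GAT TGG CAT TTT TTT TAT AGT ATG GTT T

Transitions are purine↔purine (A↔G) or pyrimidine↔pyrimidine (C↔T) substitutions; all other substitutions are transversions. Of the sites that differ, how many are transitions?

4

The sequences differ at positions 3 (C/T, transition), 4 (C/T, transition), 6 (A/G, transition), 9 (C/T, transition), 18 (G/T, transversion).
Of the 5 differences, 4 transitions and 1 transversion, so the answer is 4.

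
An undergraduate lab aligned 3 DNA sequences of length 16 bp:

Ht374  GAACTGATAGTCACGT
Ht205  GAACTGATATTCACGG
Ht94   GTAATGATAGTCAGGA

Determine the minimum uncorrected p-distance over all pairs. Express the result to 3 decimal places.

0.125

Pairwise Hamming distances:
  Ht374 vs Ht205: 2
  Ht374 vs Ht94: 4
  Ht205 vs Ht94: 5
The smallest is 2 mismatches, between Ht374 and Ht205; p = 2/16 = 0.125.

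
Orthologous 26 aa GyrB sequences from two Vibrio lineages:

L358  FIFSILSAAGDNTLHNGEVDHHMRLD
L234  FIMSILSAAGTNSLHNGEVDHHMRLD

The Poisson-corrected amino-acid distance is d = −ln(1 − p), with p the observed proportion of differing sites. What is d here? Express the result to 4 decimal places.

0.1226

The sequences differ at positions 3 (F/M), 11 (D/T), 13 (T/S).
p = 3/26 = 0.115385.
d = −ln(1 − 0.115385) = −ln(0.884615) = 0.1226.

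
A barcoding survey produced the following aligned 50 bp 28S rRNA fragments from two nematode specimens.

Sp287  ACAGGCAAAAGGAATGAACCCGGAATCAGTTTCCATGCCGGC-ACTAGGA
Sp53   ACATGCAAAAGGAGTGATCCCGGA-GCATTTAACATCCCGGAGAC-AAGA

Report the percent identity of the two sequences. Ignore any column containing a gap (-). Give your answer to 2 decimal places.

78.72%

Excluding the 3 gap columns leaves 47 comparable sites.
Mismatches occur at site 4 (G/T), site 14 (A/G), site 18 (A/T), site 26 (T/G), site 29 (G/T), site 32 (T/A), site 33 (C/A), site 37 (G/C), site 42 (C/A), site 48 (G/A).
37 of the 47 comparable sites match, so the percent identity is 37/47 × 100 = 78.72%.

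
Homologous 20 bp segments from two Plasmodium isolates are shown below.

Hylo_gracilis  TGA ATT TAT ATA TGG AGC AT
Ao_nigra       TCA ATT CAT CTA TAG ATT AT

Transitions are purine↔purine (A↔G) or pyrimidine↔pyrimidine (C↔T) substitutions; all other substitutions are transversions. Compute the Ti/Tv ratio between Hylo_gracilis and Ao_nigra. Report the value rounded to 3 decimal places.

1.000

Mismatches occur at site 2 (G/C, transversion), site 7 (T/C, transition), site 10 (A/C, transversion), site 14 (G/A, transition), site 17 (G/T, transversion), site 18 (C/T, transition).
Of the 6 differences, 3 transitions and 3 transversions, so Ti/Tv = 3/3 = 1.000.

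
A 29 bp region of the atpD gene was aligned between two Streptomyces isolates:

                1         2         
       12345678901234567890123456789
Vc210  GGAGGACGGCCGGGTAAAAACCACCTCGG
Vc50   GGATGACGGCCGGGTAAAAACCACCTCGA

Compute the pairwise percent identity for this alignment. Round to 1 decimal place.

The sequences differ at positions 4 (G/T), 29 (G/A).
27 of the 29 sites match, so the percent identity is 27/29 × 100 = 93.1%.

93.1%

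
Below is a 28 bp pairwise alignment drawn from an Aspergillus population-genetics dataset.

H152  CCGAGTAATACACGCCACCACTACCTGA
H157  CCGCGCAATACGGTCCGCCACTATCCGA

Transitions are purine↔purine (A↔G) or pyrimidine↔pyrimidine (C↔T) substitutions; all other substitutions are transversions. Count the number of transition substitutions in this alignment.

5

The sequences differ at positions 4 (A/C, transversion), 6 (T/C, transition), 12 (A/G, transition), 13 (C/G, transversion), 14 (G/T, transversion), 17 (A/G, transition), 24 (C/T, transition), 26 (T/C, transition).
Of the 8 differences, 5 transitions and 3 transversions, so the answer is 5.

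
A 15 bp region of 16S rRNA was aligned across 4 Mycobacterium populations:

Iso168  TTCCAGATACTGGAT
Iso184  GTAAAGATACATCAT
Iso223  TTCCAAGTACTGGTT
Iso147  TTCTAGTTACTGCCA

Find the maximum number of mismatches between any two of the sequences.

Pairwise Hamming distances:
  Iso168 vs Iso184: 6
  Iso168 vs Iso223: 3
  Iso168 vs Iso147: 5
  Iso184 vs Iso223: 9
  Iso184 vs Iso147: 8
  Iso223 vs Iso147: 6
The largest is 9, between Iso184 and Iso223.

9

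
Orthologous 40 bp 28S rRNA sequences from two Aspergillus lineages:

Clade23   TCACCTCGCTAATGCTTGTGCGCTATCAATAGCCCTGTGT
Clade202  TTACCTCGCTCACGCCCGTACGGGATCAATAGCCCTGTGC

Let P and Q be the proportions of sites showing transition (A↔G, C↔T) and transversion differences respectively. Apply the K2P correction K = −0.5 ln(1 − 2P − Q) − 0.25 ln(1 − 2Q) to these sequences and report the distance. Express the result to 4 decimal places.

0.2756

Differing sites — 2:C/T (Ti); 11:A/C (Tv); 13:T/C (Ti); 16:T/C (Ti); 17:T/C (Ti); 20:G/A (Ti); 23:C/G (Tv); 24:T/G (Tv); 40:T/C (Ti).
Of the 9 differences, 6 transitions and 3 transversions over 40 sites: P = 6/40 = 0.150000, Q = 3/40 = 0.075000.
d = −0.5·ln(0.625000) − 0.25·ln(0.850000) = −0.5·(-0.470004) − 0.25·(-0.162519) = 0.2756.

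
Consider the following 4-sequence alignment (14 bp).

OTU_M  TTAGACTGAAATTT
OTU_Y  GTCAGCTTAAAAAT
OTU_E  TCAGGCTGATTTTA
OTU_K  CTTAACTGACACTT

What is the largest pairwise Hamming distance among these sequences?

10

Pairwise Hamming distances:
  OTU_M vs OTU_Y: 7
  OTU_M vs OTU_E: 5
  OTU_M vs OTU_K: 5
  OTU_Y vs OTU_E: 10
  OTU_Y vs OTU_K: 7
  OTU_E vs OTU_K: 9
The largest is 10, between OTU_Y and OTU_E.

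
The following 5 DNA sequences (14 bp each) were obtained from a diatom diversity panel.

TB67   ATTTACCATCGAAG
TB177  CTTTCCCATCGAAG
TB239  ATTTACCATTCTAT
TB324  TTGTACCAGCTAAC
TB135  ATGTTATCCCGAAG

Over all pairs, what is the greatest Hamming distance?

Pairwise Hamming distances:
  TB67 vs TB177: 2
  TB67 vs TB239: 4
  TB67 vs TB324: 5
  TB67 vs TB135: 6
  TB177 vs TB239: 6
  TB177 vs TB324: 6
  TB177 vs TB135: 7
  TB239 vs TB324: 7
  TB239 vs TB135: 10
  TB324 vs TB135: 8
The largest is 10, between TB239 and TB135.

10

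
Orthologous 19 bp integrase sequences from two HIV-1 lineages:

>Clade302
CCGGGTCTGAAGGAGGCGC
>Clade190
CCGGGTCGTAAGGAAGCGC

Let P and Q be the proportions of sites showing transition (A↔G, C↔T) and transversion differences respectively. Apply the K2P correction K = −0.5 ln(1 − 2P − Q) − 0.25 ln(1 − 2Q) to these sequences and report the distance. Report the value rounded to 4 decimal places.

0.1773

Differing sites — 8:T/G (Tv); 9:G/T (Tv); 15:G/A (Ti).
Of the 3 differences, 1 transition and 2 transversions over 19 sites: P = 1/19 = 0.052632, Q = 2/19 = 0.105263.
d = −0.5·ln(0.789473) − 0.25·ln(0.789474) = −0.5·(-0.236390) − 0.25·(-0.236388) = 0.1773.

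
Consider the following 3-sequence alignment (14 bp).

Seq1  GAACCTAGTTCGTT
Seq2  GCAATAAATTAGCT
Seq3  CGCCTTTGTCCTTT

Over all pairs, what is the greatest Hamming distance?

Pairwise Hamming distances:
  Seq1 vs Seq2: 7
  Seq1 vs Seq3: 7
  Seq2 vs Seq3: 11
The largest is 11, between Seq2 and Seq3.

11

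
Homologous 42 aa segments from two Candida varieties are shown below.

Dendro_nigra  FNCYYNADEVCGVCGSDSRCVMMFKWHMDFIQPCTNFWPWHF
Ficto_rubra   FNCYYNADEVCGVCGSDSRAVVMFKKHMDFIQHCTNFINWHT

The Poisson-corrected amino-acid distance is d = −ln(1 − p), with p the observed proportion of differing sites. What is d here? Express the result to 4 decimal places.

0.1823

The sequences differ at positions 20 (C/A), 22 (M/V), 26 (W/K), 33 (P/H), 38 (W/I), 39 (P/N), 42 (F/T).
p = 7/42 = 0.166667.
d = −ln(1 − 0.166667) = −ln(0.833333) = 0.1823.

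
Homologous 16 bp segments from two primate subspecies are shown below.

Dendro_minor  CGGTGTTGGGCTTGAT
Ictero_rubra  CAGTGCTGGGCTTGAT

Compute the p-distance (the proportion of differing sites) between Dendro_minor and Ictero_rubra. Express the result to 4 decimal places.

0.1250

The sequences differ at positions 2 (G/A), 6 (T/C).
There are 2 differences over 16 sites, so p = 2/16 = 0.1250.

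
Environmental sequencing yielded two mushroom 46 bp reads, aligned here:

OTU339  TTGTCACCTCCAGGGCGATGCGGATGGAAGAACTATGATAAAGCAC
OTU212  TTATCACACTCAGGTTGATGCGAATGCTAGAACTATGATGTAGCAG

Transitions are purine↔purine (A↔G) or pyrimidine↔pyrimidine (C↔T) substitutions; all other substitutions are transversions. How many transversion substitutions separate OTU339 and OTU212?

6

The sequences differ at positions 3 (G/A, transition), 8 (C/A, transversion), 9 (T/C, transition), 10 (C/T, transition), 15 (G/T, transversion), 16 (C/T, transition), 23 (G/A, transition), 27 (G/C, transversion), 28 (A/T, transversion), 40 (A/G, transition), 41 (A/T, transversion), 46 (C/G, transversion).
Of the 12 differences, 6 transitions and 6 transversions, so the answer is 6.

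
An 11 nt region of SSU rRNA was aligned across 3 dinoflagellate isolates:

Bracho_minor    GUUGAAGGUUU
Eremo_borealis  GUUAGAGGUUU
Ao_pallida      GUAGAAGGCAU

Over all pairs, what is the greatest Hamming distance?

5

Pairwise Hamming distances:
  Bracho_minor vs Eremo_borealis: 2
  Bracho_minor vs Ao_pallida: 3
  Eremo_borealis vs Ao_pallida: 5
The largest is 5, between Eremo_borealis and Ao_pallida.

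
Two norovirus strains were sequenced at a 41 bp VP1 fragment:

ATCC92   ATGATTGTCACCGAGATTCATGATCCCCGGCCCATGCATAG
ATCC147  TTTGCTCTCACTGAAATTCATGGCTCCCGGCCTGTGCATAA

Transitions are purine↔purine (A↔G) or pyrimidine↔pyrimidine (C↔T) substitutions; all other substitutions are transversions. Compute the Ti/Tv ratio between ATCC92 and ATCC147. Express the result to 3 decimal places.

The sequences differ at positions 1 (A/T, transversion), 3 (G/T, transversion), 4 (A/G, transition), 5 (T/C, transition), 7 (G/C, transversion), 12 (C/T, transition), 15 (G/A, transition), 23 (A/G, transition), 24 (T/C, transition), 25 (C/T, transition), 33 (C/T, transition), 34 (A/G, transition), 41 (G/A, transition).
Of the 13 differences, 10 transitions and 3 transversions, so Ti/Tv = 10/3 = 3.333.

3.333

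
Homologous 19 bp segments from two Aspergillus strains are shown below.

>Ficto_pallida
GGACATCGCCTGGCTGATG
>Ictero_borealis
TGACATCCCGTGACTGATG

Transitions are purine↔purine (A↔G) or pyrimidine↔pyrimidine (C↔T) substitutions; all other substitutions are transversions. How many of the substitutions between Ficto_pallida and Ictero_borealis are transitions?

1

Mismatches occur at site 1 (G↔T, transversion), site 8 (G↔C, transversion), site 10 (C↔G, transversion), site 13 (G↔A, transition).
Of the 4 differences, 1 transition and 3 transversions, so the answer is 1.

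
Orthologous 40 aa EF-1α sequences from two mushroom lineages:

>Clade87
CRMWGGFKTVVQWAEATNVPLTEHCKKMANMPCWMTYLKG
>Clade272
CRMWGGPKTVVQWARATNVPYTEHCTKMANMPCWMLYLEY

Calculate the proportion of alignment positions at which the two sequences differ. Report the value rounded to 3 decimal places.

0.175

The sequences differ at positions 7 (F/P), 15 (E/R), 21 (L/Y), 26 (K/T), 36 (T/L), 39 (K/E), 40 (G/Y).
There are 7 differences over 40 sites, so p = 7/40 = 0.175.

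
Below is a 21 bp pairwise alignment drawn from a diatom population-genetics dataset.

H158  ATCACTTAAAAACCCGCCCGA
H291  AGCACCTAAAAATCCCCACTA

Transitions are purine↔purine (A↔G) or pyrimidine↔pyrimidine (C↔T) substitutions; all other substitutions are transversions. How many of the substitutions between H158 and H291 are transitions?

2

Differing sites — 2:T/G (Tv); 6:T/C (Ti); 13:C/T (Ti); 16:G/C (Tv); 18:C/A (Tv); 20:G/T (Tv).
Of the 6 differences, 2 transitions and 4 transversions, so the answer is 2.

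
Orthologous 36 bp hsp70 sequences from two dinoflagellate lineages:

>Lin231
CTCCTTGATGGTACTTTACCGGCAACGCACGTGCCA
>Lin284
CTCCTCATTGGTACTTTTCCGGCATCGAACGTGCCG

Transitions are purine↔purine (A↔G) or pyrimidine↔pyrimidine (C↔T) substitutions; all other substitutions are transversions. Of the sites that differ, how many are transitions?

Mismatches occur at site 6 (T/C, transition), site 7 (G/A, transition), site 8 (A/T, transversion), site 18 (A/T, transversion), site 25 (A/T, transversion), site 28 (C/A, transversion), site 36 (A/G, transition).
Of the 7 differences, 3 transitions and 4 transversions, so the answer is 3.

3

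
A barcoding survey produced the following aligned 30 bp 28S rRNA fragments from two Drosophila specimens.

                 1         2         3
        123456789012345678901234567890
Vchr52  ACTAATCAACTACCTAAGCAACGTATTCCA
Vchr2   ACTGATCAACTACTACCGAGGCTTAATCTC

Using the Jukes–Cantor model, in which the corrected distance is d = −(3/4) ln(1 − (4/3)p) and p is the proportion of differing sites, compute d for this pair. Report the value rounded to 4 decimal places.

0.5716

The sequences differ at positions 4 (A/G), 14 (C/T), 15 (T/A), 16 (A/C), 17 (A/C), 19 (C/A), 20 (A/G), 21 (A/G), 23 (G/T), 26 (T/A), 29 (C/T), 30 (A/C).
p = 12/30 = 0.400000.
d = −0.75 · ln(1 − (4/3)·0.400000) = −0.75 · ln(0.466667) = −0.75 · (-0.762139) = 0.5716.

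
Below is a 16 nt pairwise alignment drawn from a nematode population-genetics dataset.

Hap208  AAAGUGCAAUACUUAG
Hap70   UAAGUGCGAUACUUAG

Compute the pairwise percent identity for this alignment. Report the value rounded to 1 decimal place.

Mismatches occur at site 1 (A/U), site 8 (A/G).
14 of the 16 sites match, so the percent identity is 14/16 × 100 = 87.5%.

87.5%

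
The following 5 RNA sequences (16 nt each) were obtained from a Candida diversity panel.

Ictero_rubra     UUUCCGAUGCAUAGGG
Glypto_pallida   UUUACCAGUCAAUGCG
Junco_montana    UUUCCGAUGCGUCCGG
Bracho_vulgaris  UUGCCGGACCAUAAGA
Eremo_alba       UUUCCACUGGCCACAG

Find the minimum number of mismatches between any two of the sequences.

3

Pairwise Hamming distances:
  Ictero_rubra vs Glypto_pallida: 7
  Ictero_rubra vs Junco_montana: 3
  Ictero_rubra vs Bracho_vulgaris: 6
  Ictero_rubra vs Eremo_alba: 7
  Glypto_pallida vs Junco_montana: 9
  Glypto_pallida vs Bracho_vulgaris: 11
  Glypto_pallida vs Eremo_alba: 11
  Junco_montana vs Bracho_vulgaris: 8
  Junco_montana vs Eremo_alba: 7
  Bracho_vulgaris vs Eremo_alba: 11
The smallest is 3, between Ictero_rubra and Junco_montana.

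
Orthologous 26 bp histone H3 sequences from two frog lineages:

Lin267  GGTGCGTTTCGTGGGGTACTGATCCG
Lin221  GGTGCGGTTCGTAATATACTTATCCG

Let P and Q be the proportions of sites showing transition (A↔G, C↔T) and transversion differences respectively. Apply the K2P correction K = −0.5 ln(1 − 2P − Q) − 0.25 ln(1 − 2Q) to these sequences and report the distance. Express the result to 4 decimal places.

The sequences differ at positions 7 (T/G, transversion), 13 (G/A, transition), 14 (G/A, transition), 15 (G/T, transversion), 16 (G/A, transition), 21 (G/T, transversion).
Of the 6 differences, 3 transitions and 3 transversions over 26 sites: P = 3/26 = 0.115385, Q = 3/26 = 0.115385.
d = −0.5·ln(0.653845) − 0.25·ln(0.769230) = −0.5·(-0.424885) − 0.25·(-0.262365) = 0.2780.

0.2780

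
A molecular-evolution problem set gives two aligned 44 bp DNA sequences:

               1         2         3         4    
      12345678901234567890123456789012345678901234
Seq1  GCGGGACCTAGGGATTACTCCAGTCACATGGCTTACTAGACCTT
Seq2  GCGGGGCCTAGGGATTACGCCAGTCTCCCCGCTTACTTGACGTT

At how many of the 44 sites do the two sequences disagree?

The sequences differ at positions 6 (A/G), 19 (T/G), 26 (A/T), 28 (A/C), 29 (T/C), 30 (G/C), 38 (A/T), 42 (C/G).
That gives 8 mismatches out of 44 aligned sites, so the Hamming distance is 8.

8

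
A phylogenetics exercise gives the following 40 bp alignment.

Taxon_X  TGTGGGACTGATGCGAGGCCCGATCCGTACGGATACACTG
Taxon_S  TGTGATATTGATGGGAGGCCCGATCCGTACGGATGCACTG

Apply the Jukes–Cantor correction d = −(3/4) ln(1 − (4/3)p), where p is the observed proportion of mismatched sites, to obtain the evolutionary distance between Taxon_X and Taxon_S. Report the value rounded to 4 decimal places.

The sequences differ at positions 5 (G/A), 6 (G/T), 8 (C/T), 14 (C/G), 35 (A/G).
p = 5/40 = 0.125000.
d = −0.75 · ln(1 − (4/3)·0.125000) = −0.75 · ln(0.833333) = −0.75 · (-0.182322) = 0.1367.

0.1367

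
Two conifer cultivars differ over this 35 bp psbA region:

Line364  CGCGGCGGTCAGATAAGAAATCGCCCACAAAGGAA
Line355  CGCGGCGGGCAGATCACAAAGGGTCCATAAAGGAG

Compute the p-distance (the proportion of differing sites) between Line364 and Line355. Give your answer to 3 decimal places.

0.229

Differing sites — 9:T/G; 15:A/C; 17:G/C; 21:T/G; 22:C/G; 24:C/T; 28:C/T; 35:A/G.
There are 8 differences over 35 sites, so p = 8/35 = 0.229.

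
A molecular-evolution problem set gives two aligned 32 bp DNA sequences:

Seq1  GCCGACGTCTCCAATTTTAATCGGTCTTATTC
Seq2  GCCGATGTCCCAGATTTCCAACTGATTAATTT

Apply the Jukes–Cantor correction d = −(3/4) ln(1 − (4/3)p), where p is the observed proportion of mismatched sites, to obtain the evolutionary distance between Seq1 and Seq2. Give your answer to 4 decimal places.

Differing sites — 6:C/T; 10:T/C; 12:C/A; 13:A/G; 18:T/C; 19:A/C; 21:T/A; 23:G/T; 25:T/A; 26:C/T; 28:T/A; 32:C/T.
p = 12/32 = 0.375000.
d = −0.75 · ln(1 − (4/3)·0.375000) = −0.75 · ln(0.500000) = −0.75 · (-0.693147) = 0.5199.

0.5199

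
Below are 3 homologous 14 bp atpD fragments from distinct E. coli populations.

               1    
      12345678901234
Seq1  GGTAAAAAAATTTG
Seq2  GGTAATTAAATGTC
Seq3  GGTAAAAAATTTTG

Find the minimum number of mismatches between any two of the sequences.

1

Pairwise Hamming distances:
  Seq1 vs Seq2: 4
  Seq1 vs Seq3: 1
  Seq2 vs Seq3: 5
The smallest is 1, between Seq1 and Seq3.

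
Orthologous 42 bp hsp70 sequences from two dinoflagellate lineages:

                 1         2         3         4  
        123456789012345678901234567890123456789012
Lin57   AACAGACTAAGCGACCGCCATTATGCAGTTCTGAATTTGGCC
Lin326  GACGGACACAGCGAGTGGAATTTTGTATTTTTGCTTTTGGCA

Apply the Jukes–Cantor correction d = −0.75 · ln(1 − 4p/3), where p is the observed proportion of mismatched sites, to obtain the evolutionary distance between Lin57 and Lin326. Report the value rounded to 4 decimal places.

0.4850

Differing sites — 1:A/G; 4:A/G; 8:T/A; 9:A/C; 15:C/G; 16:C/T; 18:C/G; 19:C/A; 23:A/T; 26:C/T; 28:G/T; 31:C/T; 34:A/C; 35:A/T; 42:C/A.
p = 15/42 = 0.357143.
d = −0.75 · ln(1 − (4/3)·0.357143) = −0.75 · ln(0.523809) = −0.75 · (-0.646628) = 0.4850.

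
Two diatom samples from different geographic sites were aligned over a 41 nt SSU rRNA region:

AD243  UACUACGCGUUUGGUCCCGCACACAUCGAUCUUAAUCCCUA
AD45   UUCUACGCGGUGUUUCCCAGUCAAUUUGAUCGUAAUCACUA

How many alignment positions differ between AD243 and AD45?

13

Differing sites — 2:A/U; 10:U/G; 12:U/G; 13:G/U; 14:G/U; 19:G/A; 20:C/G; 21:A/U; 24:C/A; 25:A/U; 27:C/U; 32:U/G; 38:C/A.
That gives 13 mismatches out of 41 aligned sites, so the Hamming distance is 13.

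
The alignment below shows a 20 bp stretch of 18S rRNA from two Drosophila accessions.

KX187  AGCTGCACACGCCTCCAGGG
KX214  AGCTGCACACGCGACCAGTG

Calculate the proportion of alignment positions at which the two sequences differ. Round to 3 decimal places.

0.150

Mismatches occur at site 13 (C→G), site 14 (T→A), site 19 (G→T).
There are 3 differences over 20 sites, so p = 3/20 = 0.150.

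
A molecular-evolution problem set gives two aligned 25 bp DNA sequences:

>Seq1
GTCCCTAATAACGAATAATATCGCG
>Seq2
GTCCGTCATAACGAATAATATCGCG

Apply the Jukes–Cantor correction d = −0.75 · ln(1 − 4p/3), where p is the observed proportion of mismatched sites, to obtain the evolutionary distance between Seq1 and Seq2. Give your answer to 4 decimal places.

0.0846

Mismatches occur at site 5 (C↔G), site 7 (A↔C).
p = 2/25 = 0.080000.
d = −0.75 · ln(1 − (4/3)·0.080000) = −0.75 · ln(0.893333) = −0.75 · (-0.112796) = 0.0846.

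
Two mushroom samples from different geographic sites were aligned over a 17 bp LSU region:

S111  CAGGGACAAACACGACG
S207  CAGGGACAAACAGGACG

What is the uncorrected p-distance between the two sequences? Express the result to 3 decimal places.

0.059

The sequences differ at position 13 (C/G).
There are 1 differences over 17 sites, so p = 1/17 = 0.059.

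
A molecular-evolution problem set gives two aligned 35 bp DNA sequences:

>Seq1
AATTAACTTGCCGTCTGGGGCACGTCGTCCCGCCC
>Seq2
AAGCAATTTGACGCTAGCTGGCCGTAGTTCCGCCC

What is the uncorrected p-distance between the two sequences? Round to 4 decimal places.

0.3714

Differing sites — 3:T/G; 4:T/C; 7:C/T; 11:C/A; 14:T/C; 15:C/T; 16:T/A; 18:G/C; 19:G/T; 21:C/G; 22:A/C; 26:C/A; 29:C/T.
There are 13 differences over 35 sites, so p = 13/35 = 0.3714.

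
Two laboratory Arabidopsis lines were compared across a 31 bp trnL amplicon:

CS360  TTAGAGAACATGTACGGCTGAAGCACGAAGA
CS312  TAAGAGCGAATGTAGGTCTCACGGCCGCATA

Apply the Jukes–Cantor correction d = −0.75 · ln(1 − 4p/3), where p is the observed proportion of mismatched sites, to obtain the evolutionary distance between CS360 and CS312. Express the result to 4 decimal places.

0.5445

Mismatches occur at site 2 (T↔A), site 7 (A↔C), site 8 (A↔G), site 9 (C↔A), site 15 (C↔G), site 17 (G↔T), site 20 (G↔C), site 22 (A↔C), site 24 (C↔G), site 25 (A↔C), site 28 (A↔C), site 30 (G↔T).
p = 12/31 = 0.387097.
d = −0.75 · ln(1 − (4/3)·0.387097) = −0.75 · ln(0.483871) = −0.75 · (-0.725937) = 0.5445.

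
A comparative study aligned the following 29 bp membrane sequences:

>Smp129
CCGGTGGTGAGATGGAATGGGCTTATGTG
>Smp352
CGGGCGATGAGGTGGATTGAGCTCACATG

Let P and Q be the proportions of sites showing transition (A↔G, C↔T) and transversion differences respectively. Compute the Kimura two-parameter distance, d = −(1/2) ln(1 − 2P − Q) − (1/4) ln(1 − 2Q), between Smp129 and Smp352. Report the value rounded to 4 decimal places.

0.4383

Differing sites — 2:C/G (Tv); 5:T/C (Ti); 7:G/A (Ti); 12:A/G (Ti); 17:A/T (Tv); 20:G/A (Ti); 24:T/C (Ti); 26:T/C (Ti); 27:G/A (Ti).
Of the 9 differences, 7 transitions and 2 transversions over 29 sites: P = 7/29 = 0.241379, Q = 2/29 = 0.068966.
d = −0.5·ln(0.448276) − 0.25·ln(0.862068) = −0.5·(-0.802346) − 0.25·(-0.148421) = 0.4383.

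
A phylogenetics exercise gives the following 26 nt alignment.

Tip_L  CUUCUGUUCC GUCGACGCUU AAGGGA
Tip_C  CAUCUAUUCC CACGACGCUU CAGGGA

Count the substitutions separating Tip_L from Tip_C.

5

The sequences differ at positions 2 (U/A), 6 (G/A), 11 (G/C), 12 (U/A), 21 (A/C).
That gives 5 mismatches out of 26 aligned sites, so the Hamming distance is 5.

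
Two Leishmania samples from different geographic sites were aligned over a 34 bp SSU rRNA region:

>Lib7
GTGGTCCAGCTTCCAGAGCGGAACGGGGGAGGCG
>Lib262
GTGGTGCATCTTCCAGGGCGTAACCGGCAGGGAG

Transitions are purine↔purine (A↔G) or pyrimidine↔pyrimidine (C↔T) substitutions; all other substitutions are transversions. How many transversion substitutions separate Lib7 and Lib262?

6

The sequences differ at positions 6 (C/G, transversion), 9 (G/T, transversion), 17 (A/G, transition), 21 (G/T, transversion), 25 (G/C, transversion), 28 (G/C, transversion), 29 (G/A, transition), 30 (A/G, transition), 33 (C/A, transversion).
Of the 9 differences, 3 transitions and 6 transversions, so the answer is 6.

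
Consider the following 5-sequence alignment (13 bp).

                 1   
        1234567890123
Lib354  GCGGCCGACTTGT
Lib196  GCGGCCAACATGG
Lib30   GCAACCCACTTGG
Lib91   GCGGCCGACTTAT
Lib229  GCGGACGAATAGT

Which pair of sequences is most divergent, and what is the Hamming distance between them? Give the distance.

Pairwise Hamming distances:
  Lib354 vs Lib196: 3
  Lib354 vs Lib30: 4
  Lib354 vs Lib91: 1
  Lib354 vs Lib229: 3
  Lib196 vs Lib30: 4
  Lib196 vs Lib91: 4
  Lib196 vs Lib229: 6
  Lib30 vs Lib91: 5
  Lib30 vs Lib229: 7
  Lib91 vs Lib229: 4
The largest is 7, between Lib30 and Lib229.

7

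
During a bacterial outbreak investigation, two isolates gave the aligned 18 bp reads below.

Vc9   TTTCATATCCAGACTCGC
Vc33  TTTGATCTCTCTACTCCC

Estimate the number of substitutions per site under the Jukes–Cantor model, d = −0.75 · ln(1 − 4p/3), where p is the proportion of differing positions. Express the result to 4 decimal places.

The sequences differ at positions 4 (C/G), 7 (A/C), 10 (C/T), 11 (A/C), 12 (G/T), 17 (G/C).
p = 6/18 = 0.333333.
d = −0.75 · ln(1 − (4/3)·0.333333) = −0.75 · ln(0.555556) = −0.75 · (-0.587786) = 0.4408.

0.4408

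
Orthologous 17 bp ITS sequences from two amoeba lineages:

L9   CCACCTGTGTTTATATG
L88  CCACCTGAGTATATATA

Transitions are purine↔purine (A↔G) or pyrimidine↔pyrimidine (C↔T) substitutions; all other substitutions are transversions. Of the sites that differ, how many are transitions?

1

The sequences differ at positions 8 (T/A, transversion), 11 (T/A, transversion), 17 (G/A, transition).
Of the 3 differences, 1 transition and 2 transversions, so the answer is 1.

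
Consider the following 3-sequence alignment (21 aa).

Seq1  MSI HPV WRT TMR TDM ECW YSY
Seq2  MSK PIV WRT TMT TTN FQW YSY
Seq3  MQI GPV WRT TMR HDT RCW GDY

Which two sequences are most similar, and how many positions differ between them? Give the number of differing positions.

7

Pairwise Hamming distances:
  Seq1 vs Seq2: 8
  Seq1 vs Seq3: 7
  Seq2 vs Seq3: 12
The smallest is 7, between Seq1 and Seq3.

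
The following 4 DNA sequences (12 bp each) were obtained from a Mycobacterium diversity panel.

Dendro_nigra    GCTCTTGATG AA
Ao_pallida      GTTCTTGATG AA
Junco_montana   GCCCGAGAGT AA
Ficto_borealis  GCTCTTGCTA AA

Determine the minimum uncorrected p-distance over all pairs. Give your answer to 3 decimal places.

0.083

Pairwise Hamming distances:
  Dendro_nigra vs Ao_pallida: 1
  Dendro_nigra vs Junco_montana: 5
  Dendro_nigra vs Ficto_borealis: 2
  Ao_pallida vs Junco_montana: 6
  Ao_pallida vs Ficto_borealis: 3
  Junco_montana vs Ficto_borealis: 6
The smallest is 1 mismatch, between Dendro_nigra and Ao_pallida; p = 1/12 = 0.083.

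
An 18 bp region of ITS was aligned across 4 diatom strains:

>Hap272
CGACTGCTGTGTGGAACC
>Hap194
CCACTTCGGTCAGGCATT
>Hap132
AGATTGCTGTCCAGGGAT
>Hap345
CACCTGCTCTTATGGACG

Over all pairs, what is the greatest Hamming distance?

Pairwise Hamming distances:
  Hap272 vs Hap194: 8
  Hap272 vs Hap132: 9
  Hap272 vs Hap345: 8
  Hap194 vs Hap132: 10
  Hap194 vs Hap345: 10
  Hap132 vs Hap345: 11
The largest is 11, between Hap132 and Hap345.

11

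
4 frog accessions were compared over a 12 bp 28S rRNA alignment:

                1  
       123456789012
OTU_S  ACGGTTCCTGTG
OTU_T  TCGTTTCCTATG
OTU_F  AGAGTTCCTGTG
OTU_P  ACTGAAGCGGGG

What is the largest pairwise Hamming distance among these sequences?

9

Pairwise Hamming distances:
  OTU_S vs OTU_T: 3
  OTU_S vs OTU_F: 2
  OTU_S vs OTU_P: 6
  OTU_T vs OTU_F: 5
  OTU_T vs OTU_P: 9
  OTU_F vs OTU_P: 7
The largest is 9, between OTU_T and OTU_P.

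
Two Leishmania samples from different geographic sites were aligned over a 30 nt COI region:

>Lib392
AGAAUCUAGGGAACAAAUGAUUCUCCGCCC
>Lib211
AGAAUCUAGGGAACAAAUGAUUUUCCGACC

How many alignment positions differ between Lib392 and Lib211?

Differing sites — 23:C/U; 28:C/A.
That gives 2 mismatches out of 30 aligned sites, so the Hamming distance is 2.

2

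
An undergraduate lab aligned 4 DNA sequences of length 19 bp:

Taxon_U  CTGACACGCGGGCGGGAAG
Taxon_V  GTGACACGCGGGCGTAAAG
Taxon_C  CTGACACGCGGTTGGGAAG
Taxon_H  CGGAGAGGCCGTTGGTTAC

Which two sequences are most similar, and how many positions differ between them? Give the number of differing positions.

2

Pairwise Hamming distances:
  Taxon_U vs Taxon_V: 3
  Taxon_U vs Taxon_C: 2
  Taxon_U vs Taxon_H: 9
  Taxon_V vs Taxon_C: 5
  Taxon_V vs Taxon_H: 11
  Taxon_C vs Taxon_H: 7
The smallest is 2, between Taxon_U and Taxon_C.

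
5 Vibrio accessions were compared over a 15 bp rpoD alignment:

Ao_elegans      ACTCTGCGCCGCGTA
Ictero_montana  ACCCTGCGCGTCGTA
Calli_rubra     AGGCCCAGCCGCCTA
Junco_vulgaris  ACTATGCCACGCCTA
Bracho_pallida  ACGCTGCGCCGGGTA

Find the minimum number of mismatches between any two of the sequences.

2

Pairwise Hamming distances:
  Ao_elegans vs Ictero_montana: 3
  Ao_elegans vs Calli_rubra: 6
  Ao_elegans vs Junco_vulgaris: 4
  Ao_elegans vs Bracho_pallida: 2
  Ictero_montana vs Calli_rubra: 8
  Ictero_montana vs Junco_vulgaris: 7
  Ictero_montana vs Bracho_pallida: 4
  Calli_rubra vs Junco_vulgaris: 8
  Calli_rubra vs Bracho_pallida: 6
  Junco_vulgaris vs Bracho_pallida: 6
The smallest is 2, between Ao_elegans and Bracho_pallida.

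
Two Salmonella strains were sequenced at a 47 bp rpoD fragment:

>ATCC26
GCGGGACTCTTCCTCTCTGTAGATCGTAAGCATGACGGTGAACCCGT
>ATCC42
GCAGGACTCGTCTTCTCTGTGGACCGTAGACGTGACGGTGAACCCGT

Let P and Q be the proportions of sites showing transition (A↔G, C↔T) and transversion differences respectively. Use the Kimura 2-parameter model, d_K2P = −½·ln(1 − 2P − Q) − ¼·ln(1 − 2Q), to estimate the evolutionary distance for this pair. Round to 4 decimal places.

The sequences differ at positions 3 (G/A, transition), 10 (T/G, transversion), 13 (C/T, transition), 21 (A/G, transition), 24 (T/C, transition), 29 (A/G, transition), 30 (G/A, transition), 32 (A/G, transition).
Of the 8 differences, 7 transitions and 1 transversion over 47 sites: P = 7/47 = 0.148936, Q = 1/47 = 0.021277.
d = −0.5·ln(0.680851) − 0.25·ln(0.957446) = −0.5·(-0.384412) − 0.25·(-0.043486) = 0.2031.

0.2031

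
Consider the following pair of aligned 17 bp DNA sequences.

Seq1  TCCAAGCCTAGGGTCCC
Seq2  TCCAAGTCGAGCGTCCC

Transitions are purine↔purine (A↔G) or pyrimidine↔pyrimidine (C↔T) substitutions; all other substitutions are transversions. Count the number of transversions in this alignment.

2

Mismatches occur at site 7 (C↔T, transition), site 9 (T↔G, transversion), site 12 (G↔C, transversion).
Of the 3 differences, 1 transition and 2 transversions, so the answer is 2.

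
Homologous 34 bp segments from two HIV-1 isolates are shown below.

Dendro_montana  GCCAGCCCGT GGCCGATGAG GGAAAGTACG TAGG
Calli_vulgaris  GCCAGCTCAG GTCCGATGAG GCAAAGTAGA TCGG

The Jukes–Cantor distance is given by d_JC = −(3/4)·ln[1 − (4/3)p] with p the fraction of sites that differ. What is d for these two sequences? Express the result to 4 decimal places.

Differing sites — 7:C/T; 9:G/A; 10:T/G; 12:G/T; 22:G/C; 29:C/G; 30:G/A; 32:A/C.
p = 8/34 = 0.235294.
d = −0.75 · ln(1 − (4/3)·0.235294) = −0.75 · ln(0.686275) = −0.75 · (-0.376477) = 0.2824.

0.2824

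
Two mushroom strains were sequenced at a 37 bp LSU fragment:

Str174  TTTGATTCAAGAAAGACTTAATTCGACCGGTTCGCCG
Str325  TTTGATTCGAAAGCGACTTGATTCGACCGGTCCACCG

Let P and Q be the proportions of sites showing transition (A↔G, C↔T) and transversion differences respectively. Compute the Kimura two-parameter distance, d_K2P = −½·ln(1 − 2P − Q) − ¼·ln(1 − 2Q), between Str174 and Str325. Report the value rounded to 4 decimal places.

0.2303

The sequences differ at positions 9 (A/G, transition), 11 (G/A, transition), 13 (A/G, transition), 14 (A/C, transversion), 20 (A/G, transition), 32 (T/C, transition), 34 (G/A, transition).
Of the 7 differences, 6 transitions and 1 transversion over 37 sites: P = 6/37 = 0.162162, Q = 1/37 = 0.027027.
d = −0.5·ln(0.648649) − 0.25·ln(0.945946) = −0.5·(-0.432864) − 0.25·(-0.055570) = 0.2303.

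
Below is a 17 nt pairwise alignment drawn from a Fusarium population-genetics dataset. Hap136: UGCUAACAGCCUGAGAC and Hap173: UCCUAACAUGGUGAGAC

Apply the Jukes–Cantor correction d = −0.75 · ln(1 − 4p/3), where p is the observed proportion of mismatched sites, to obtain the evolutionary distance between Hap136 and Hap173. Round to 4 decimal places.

Differing sites — 2:G/C; 9:G/U; 10:C/G; 11:C/G.
p = 4/17 = 0.235294.
d = −0.75 · ln(1 − (4/3)·0.235294) = −0.75 · ln(0.686275) = −0.75 · (-0.376477) = 0.2824.

0.2824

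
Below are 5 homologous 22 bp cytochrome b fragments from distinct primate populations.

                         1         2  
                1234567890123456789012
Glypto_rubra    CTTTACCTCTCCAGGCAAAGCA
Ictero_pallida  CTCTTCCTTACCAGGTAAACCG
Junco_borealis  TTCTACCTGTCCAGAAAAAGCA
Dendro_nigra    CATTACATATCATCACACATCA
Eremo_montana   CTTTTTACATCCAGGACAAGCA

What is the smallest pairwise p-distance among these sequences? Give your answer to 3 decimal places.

Pairwise Hamming distances:
  Glypto_rubra vs Ictero_pallida: 7
  Glypto_rubra vs Junco_borealis: 5
  Glypto_rubra vs Dendro_nigra: 9
  Glypto_rubra vs Eremo_montana: 7
  Ictero_pallida vs Junco_borealis: 8
  Ictero_pallida vs Dendro_nigra: 14
  Ictero_pallida vs Eremo_montana: 10
  Junco_borealis vs Dendro_nigra: 11
  Junco_borealis vs Eremo_montana: 9
  Dendro_nigra vs Eremo_montana: 12
The smallest is 5 mismatches, between Glypto_rubra and Junco_borealis; p = 5/22 = 0.227.

0.227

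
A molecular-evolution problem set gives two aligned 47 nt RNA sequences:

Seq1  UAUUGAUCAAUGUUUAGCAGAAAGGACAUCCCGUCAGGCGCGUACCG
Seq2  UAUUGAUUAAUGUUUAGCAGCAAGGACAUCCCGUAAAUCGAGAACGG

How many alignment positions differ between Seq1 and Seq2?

Mismatches occur at site 8 (C/U), site 21 (A/C), site 35 (C/A), site 37 (G/A), site 38 (G/U), site 41 (C/A), site 43 (U/A), site 46 (C/G).
That gives 8 mismatches out of 47 aligned sites, so the Hamming distance is 8.

8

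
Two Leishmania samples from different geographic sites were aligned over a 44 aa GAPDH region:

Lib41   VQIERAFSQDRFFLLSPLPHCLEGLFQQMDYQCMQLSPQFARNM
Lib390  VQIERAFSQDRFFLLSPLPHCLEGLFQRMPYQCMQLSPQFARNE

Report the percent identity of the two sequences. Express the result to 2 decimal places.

93.18%

The sequences differ at positions 28 (Q/R), 30 (D/P), 44 (M/E).
41 of the 44 sites match, so the percent identity is 41/44 × 100 = 93.18%.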